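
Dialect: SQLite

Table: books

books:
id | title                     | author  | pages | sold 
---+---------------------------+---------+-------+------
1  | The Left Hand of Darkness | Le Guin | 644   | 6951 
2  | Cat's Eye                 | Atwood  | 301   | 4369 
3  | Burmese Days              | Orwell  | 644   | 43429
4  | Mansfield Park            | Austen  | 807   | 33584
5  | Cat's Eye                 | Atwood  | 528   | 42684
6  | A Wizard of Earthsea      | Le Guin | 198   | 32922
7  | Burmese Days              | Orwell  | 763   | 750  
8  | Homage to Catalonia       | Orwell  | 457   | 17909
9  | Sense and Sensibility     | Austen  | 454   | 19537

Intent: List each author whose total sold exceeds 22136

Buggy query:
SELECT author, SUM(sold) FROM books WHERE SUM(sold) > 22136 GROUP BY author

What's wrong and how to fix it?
Bug: Aggregate functions cannot appear in a WHERE clause

Fix: Use HAVING (which filters groups after aggregation) instead of WHERE

Corrected query:
SELECT author, SUM(sold) FROM books GROUP BY author HAVING SUM(sold) > 22136

Result:
author  | SUM(sold)
--------+----------
Atwood  | 47053    
Austen  | 53121    
Le Guin | 39873    
Orwell  | 62088    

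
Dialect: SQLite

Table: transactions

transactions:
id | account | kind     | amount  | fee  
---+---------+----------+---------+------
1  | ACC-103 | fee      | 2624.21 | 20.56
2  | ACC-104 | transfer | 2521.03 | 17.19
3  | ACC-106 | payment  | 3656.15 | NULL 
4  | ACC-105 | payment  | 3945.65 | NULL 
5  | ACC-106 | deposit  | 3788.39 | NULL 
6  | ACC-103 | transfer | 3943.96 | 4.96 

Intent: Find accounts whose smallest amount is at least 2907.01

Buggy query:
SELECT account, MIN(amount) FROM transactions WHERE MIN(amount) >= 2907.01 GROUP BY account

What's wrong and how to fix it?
Bug: Aggregates like MIN are computed per group after WHERE runs

Fix: Replace WHERE with HAVING after the GROUP BY

Corrected query:
SELECT account, MIN(amount) FROM transactions GROUP BY account HAVING MIN(amount) >= 2907.01

Result:
account | MIN(amount)
--------+------------
ACC-105 | 3945.65    
ACC-106 | 3656.15    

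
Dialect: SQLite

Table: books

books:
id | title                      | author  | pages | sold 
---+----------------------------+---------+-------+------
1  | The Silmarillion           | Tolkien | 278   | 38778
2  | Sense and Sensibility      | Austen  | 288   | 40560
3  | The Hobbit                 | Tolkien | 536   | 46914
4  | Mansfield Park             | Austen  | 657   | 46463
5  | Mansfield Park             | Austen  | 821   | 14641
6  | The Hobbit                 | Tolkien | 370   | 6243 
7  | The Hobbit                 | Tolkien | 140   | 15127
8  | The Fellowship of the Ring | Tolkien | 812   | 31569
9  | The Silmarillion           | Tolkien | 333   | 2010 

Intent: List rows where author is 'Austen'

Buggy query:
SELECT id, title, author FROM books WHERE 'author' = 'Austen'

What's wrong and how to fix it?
Bug: Single quotes denote string literals in SQL; the column name is being compared as a constant string

Fix: Reference the column as author without single quotes

Corrected query:
SELECT id, title, author FROM books WHERE author = 'Austen'

Result:
id | title                 | author
---+-----------------------+-------
2  | Sense and Sensibility | Austen
4  | Mansfield Park        | Austen
5  | Mansfield Park        | Austen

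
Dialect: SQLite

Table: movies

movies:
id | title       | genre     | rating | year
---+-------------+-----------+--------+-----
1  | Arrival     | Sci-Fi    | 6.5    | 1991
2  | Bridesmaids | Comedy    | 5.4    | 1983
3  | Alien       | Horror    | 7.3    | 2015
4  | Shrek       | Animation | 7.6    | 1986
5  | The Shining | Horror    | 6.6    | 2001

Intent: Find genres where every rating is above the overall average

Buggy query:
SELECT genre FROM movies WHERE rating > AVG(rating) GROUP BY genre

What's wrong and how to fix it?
Bug: WHERE evaluates per row before aggregation, so AVG() is unavailable

Fix: Compute the overall average in a scalar subquery and compare each group's MIN against it in HAVING

Corrected query:
SELECT genre FROM movies GROUP BY genre HAVING MIN(rating) > (SELECT AVG(rating) FROM movies)

Result:
genre    
---------
Animation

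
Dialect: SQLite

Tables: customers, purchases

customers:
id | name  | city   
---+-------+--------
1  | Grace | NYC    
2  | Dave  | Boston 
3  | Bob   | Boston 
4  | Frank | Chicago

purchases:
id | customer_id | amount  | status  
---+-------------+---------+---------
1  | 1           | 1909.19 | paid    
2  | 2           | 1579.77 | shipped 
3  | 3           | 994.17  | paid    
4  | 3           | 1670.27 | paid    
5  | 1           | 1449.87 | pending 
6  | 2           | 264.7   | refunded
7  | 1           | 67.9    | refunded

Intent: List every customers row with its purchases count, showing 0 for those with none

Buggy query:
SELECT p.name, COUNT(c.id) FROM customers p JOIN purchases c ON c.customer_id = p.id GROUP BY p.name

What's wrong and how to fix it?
Bug: An inner join excludes parents with zero children

Fix: Switch to LEFT JOIN to retain unmatched parent rows

Corrected query:
SELECT p.name, COUNT(c.id) FROM customers p LEFT JOIN purchases c ON c.customer_id = p.id GROUP BY p.name

Result:
name  | COUNT(c.id)
------+------------
Bob   | 2          
Dave  | 2          
Frank | 0          
Grace | 3          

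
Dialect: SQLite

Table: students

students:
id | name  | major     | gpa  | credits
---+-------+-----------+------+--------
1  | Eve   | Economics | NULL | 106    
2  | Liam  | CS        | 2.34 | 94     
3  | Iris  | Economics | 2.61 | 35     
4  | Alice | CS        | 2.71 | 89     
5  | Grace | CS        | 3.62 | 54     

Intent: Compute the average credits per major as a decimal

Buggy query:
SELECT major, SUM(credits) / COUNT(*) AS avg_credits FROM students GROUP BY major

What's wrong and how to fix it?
Bug: Both operands are integers, so '/' performs integer division and truncates

Fix: Cast one side to REAL so the division keeps the fractional part

Corrected query:
SELECT major, SUM(credits) * 1.0 / COUNT(*) AS avg_credits FROM students GROUP BY major

Result:
major     | avg_credits
----------+------------
CS        | 79         
Economics | 70.5       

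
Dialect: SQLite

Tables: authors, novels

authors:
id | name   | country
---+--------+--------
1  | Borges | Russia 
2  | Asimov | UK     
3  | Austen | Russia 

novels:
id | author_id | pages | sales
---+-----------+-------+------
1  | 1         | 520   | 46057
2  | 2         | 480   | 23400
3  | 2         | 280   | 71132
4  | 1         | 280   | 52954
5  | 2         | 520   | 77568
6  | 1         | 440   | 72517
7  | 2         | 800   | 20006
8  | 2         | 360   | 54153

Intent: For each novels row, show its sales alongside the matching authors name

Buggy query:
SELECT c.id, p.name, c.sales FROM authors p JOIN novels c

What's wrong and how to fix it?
Bug: Missing join condition: each novels row is matched to all authors rows instead of just its own

Fix: Specify the join condition linking the foreign key to the parent id

Corrected query:
SELECT c.id, p.name, c.sales FROM authors p JOIN novels c ON c.author_id = p.id

Result:
id | name   | sales
---+--------+------
1  | Borges | 46057
2  | Asimov | 23400
3  | Asimov | 71132
4  | Borges | 52954
5  | Asimov | 77568
6  | Borges | 72517
7  | Asimov | 20006
8  | Asimov | 54153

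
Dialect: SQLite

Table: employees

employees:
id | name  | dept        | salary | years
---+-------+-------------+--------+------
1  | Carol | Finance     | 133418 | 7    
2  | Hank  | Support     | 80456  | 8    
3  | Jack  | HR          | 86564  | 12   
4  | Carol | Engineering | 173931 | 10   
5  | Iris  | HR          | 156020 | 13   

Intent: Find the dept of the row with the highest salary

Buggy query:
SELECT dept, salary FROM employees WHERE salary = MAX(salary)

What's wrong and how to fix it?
Bug: WHERE is evaluated per row; an aggregate over the whole table isn't defined there

Fix: Use a subquery: WHERE salary = (SELECT MAX(salary) FROM employees)

Corrected query:
SELECT dept, salary FROM employees WHERE salary = (SELECT MAX(salary) FROM employees)

Result:
dept        | salary
------------+-------
Engineering | 173931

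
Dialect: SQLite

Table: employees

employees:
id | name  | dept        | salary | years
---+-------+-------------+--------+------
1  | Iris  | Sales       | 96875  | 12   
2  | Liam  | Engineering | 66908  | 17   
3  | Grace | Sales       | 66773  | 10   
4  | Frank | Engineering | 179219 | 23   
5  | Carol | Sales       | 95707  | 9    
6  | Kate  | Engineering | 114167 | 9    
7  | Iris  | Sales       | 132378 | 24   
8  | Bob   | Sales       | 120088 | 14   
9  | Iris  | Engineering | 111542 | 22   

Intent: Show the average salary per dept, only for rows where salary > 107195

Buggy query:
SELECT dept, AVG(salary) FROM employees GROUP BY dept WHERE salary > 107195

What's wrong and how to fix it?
Bug: WHERE cannot follow GROUP BY

Fix: Place WHERE between FROM and GROUP BY

Corrected query:
SELECT dept, AVG(salary) FROM employees WHERE salary > 107195 GROUP BY dept

Result:
dept        | AVG(salary)
------------+------------
Engineering | 134976     
Sales       | 126233     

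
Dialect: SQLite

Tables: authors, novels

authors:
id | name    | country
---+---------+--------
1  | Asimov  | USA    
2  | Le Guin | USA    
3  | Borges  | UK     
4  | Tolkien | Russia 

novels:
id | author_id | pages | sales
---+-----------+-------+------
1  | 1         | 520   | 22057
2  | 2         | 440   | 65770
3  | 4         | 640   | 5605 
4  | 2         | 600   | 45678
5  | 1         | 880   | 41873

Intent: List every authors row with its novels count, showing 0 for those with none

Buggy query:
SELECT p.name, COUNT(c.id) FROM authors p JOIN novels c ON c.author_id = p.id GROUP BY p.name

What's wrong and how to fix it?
Bug: INNER JOIN drops authors rows that have no matching novels rows

Fix: Use LEFT JOIN so parents without children still appear (COUNT(c.id) gives 0)

Corrected query:
SELECT p.name, COUNT(c.id) FROM authors p LEFT JOIN novels c ON c.author_id = p.id GROUP BY p.name

Result:
name    | COUNT(c.id)
--------+------------
Asimov  | 2          
Borges  | 0          
Le Guin | 2          
Tolkien | 1          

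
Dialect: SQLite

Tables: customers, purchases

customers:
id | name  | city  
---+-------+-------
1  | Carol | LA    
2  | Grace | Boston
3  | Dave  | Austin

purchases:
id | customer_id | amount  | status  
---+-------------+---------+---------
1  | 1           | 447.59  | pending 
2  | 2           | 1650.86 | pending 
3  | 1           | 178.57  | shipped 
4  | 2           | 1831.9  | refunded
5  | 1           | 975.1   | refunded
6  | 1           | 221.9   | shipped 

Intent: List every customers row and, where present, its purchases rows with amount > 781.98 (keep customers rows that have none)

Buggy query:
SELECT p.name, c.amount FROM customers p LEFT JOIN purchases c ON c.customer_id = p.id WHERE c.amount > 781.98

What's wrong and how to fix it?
Bug: A WHERE condition on the right-hand table after LEFT JOIN drops unmatched parents

Fix: Move the right-table condition into the ON clause so unmatched parents are kept

Corrected query:
SELECT p.name, c.amount FROM customers p LEFT JOIN purchases c ON c.customer_id = p.id AND c.amount > 781.98

Result:
name  | amount 
------+--------
Carol | 975.1  
Grace | 1650.86
Grace | 1831.9 
Dave  | NULL   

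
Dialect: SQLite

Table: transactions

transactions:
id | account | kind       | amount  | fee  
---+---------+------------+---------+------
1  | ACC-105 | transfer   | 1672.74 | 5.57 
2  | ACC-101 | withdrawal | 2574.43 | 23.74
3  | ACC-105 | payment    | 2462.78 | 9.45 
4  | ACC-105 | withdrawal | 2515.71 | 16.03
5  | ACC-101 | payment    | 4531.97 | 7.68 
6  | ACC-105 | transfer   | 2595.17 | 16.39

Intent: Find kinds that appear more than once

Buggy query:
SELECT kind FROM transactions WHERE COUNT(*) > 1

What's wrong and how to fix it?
Bug: WHERE can't reference COUNT(*); aggregates are computed after WHERE

Fix: GROUP BY kind, then filter groups with HAVING COUNT(*) > 1

Corrected query:
SELECT kind FROM transactions GROUP BY kind HAVING COUNT(*) > 1

Result:
kind      
----------
payment   
transfer  
withdrawal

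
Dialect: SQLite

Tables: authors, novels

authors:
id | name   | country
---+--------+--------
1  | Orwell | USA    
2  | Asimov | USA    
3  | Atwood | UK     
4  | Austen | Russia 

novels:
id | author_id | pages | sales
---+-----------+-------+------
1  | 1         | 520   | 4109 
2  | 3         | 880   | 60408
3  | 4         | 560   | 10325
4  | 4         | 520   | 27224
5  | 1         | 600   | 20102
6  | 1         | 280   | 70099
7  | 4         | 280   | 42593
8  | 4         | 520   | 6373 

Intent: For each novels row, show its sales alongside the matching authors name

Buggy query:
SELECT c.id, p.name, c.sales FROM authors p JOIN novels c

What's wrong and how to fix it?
Bug: Missing join condition: each novels row is matched to all authors rows instead of just its own

Fix: Add ON c.author_id = p.id to the JOIN

Corrected query:
SELECT c.id, p.name, c.sales FROM authors p JOIN novels c ON c.author_id = p.id

Result:
id | name   | sales
---+--------+------
1  | Orwell | 4109 
2  | Atwood | 60408
3  | Austen | 10325
4  | Austen | 27224
5  | Orwell | 20102
6  | Orwell | 70099
7  | Austen | 42593
8  | Austen | 6373 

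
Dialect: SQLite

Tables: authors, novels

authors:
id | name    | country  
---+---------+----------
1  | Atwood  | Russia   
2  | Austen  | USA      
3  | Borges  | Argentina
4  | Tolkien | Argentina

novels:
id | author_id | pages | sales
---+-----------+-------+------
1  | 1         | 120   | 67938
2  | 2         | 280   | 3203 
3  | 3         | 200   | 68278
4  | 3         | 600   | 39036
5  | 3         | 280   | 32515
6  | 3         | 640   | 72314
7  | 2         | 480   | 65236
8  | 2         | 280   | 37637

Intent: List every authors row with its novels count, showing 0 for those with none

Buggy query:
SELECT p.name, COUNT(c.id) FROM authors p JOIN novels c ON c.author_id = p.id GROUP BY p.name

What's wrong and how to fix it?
Bug: INNER JOIN drops authors rows that have no matching novels rows

Fix: Switch to LEFT JOIN to retain unmatched parent rows

Corrected query:
SELECT p.name, COUNT(c.id) FROM authors p LEFT JOIN novels c ON c.author_id = p.id GROUP BY p.name

Result:
name    | COUNT(c.id)
--------+------------
Atwood  | 1          
Austen  | 3          
Borges  | 4          
Tolkien | 0          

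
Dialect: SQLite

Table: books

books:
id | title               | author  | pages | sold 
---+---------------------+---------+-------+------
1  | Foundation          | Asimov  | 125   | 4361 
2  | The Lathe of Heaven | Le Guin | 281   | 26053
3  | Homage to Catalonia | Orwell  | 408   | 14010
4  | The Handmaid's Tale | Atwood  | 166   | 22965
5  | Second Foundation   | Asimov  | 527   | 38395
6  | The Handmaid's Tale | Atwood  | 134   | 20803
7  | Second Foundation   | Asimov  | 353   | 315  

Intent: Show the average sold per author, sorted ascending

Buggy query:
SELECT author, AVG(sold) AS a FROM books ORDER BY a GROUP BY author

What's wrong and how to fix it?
Bug: GROUP BY must precede ORDER BY

Fix: Reorder: SELECT … FROM … GROUP BY … ORDER BY …

Corrected query:
SELECT author, AVG(sold) AS a FROM books GROUP BY author ORDER BY a

Result:
author  | a    
--------+------
Orwell  | 14010
Asimov  | 14357
Atwood  | 21884
Le Guin | 26053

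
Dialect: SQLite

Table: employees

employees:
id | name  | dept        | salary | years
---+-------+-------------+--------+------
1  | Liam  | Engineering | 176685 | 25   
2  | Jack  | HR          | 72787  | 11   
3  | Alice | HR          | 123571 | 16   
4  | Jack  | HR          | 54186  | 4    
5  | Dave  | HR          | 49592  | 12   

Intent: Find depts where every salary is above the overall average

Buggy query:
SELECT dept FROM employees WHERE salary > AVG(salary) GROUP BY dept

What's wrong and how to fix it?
Bug: AVG() is an aggregate; it can't sit directly in WHERE

Fix: Use a subquery for AVG and a HAVING MIN(...) filter so the condition holds for every row in the group

Corrected query:
SELECT dept FROM employees GROUP BY dept HAVING MIN(salary) > (SELECT AVG(salary) FROM employees)

Result:
dept       
-----------
Engineering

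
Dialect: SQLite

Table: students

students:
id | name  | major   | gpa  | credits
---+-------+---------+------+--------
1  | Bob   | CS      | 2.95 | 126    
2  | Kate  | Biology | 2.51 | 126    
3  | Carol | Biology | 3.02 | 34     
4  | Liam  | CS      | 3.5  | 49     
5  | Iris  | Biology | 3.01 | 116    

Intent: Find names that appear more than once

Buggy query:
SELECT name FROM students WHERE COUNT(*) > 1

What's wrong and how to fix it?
Bug: WHERE can't reference COUNT(*); aggregates are computed after WHERE

Fix: GROUP BY name, then filter groups with HAVING COUNT(*) > 1

Corrected query:
SELECT name FROM students GROUP BY name HAVING COUNT(*) > 1

Result:
(no rows)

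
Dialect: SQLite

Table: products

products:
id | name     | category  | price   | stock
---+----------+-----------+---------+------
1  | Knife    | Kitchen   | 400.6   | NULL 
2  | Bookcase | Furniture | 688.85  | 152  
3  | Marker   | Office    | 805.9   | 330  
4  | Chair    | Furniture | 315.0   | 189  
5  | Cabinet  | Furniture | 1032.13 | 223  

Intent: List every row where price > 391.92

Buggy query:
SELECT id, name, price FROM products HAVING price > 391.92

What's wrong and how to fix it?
Bug: HAVING filters the output of aggregation, but this query has no GROUP BY and no aggregate functions, so SQLite rejects it (HAVING clause on a non-aggregate query); the condition here is per row

Fix: Replace HAVING with WHERE since the condition applies to individual rows

Corrected query:
SELECT id, name, price FROM products WHERE price > 391.92

Result:
id | name     | price  
---+----------+--------
1  | Knife    | 400.6  
2  | Bookcase | 688.85 
3  | Marker   | 805.9  
5  | Cabinet  | 1032.13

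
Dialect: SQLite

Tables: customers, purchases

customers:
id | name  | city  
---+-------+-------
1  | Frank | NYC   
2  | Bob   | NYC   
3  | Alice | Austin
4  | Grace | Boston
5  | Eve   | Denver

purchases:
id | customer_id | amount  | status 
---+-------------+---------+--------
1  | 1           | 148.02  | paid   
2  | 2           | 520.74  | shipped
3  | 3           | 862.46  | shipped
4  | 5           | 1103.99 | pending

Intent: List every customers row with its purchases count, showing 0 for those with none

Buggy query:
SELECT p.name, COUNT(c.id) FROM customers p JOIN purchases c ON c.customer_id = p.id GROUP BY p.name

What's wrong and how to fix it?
Bug: INNER JOIN drops customers rows that have no matching purchases rows

Fix: Switch to LEFT JOIN to retain unmatched parent rows

Corrected query:
SELECT p.name, COUNT(c.id) FROM customers p LEFT JOIN purchases c ON c.customer_id = p.id GROUP BY p.name

Result:
name  | COUNT(c.id)
------+------------
Alice | 1          
Bob   | 1          
Eve   | 1          
Frank | 1          
Grace | 0          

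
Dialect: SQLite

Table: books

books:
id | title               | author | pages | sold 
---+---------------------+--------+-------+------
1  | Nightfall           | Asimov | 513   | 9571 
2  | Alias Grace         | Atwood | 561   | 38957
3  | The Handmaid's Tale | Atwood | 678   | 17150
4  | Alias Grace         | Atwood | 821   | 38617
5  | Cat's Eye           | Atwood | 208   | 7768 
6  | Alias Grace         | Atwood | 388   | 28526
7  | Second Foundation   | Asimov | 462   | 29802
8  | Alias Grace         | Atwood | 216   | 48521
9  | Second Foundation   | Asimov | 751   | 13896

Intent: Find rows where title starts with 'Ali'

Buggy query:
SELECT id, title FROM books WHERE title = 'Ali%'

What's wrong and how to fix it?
Bug: Wildcards only work with LIKE; '=' treats '%' as a literal character

Fix: Use LIKE for wildcard pattern matching

Corrected query:
SELECT id, title FROM books WHERE title LIKE 'Ali%'

Result:
id | title      
---+------------
2  | Alias Grace
4  | Alias Grace
6  | Alias Grace
8  | Alias Grace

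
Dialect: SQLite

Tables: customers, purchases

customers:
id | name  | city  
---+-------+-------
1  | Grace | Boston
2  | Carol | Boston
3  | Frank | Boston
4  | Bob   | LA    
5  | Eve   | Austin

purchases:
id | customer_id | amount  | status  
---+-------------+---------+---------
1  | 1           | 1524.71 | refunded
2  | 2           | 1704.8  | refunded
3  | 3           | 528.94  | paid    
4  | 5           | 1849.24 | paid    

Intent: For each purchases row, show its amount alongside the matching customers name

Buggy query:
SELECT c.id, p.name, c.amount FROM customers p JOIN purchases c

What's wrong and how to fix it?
Bug: Missing join condition: each purchases row is matched to all customers rows instead of just its own

Fix: Specify the join condition linking the foreign key to the parent id

Corrected query:
SELECT c.id, p.name, c.amount FROM customers p JOIN purchases c ON c.customer_id = p.id

Result:
id | name  | amount 
---+-------+--------
1  | Grace | 1524.71
2  | Carol | 1704.8 
3  | Frank | 528.94 
4  | Eve   | 1849.24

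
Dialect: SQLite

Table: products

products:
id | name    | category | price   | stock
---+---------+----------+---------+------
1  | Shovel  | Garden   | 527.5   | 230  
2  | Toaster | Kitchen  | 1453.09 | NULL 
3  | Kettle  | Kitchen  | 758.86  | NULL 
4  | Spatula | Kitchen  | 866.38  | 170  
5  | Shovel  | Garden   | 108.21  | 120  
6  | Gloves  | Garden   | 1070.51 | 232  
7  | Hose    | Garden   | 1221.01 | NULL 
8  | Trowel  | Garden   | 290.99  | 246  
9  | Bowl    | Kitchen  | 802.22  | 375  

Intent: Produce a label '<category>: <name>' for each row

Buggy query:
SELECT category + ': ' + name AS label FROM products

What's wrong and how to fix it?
Bug: '+' is numeric addition; on text columns SQLite converts them to 0 instead of concatenating

Fix: Use the || operator for string concatenation

Corrected query:
SELECT category || ': ' || name AS label FROM products

Result:
label           
----------------
Garden: Shovel  
Kitchen: Toaster
Kitchen: Kettle 
Kitchen: Spatula
Garden: Shovel  
Garden: Gloves  
Garden: Hose    
Garden: Trowel  
Kitchen: Bowl   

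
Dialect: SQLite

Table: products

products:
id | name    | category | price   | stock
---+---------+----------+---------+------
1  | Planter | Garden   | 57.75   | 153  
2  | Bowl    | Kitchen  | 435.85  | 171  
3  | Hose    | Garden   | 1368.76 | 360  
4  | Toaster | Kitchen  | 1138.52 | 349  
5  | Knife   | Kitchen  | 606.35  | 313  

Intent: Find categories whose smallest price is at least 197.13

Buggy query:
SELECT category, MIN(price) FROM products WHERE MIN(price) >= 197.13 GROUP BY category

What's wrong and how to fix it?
Bug: Aggregates like MIN are computed per group after WHERE runs

Fix: Replace WHERE with HAVING after the GROUP BY

Corrected query:
SELECT category, MIN(price) FROM products GROUP BY category HAVING MIN(price) >= 197.13

Result:
category | MIN(price)
---------+-----------
Kitchen  | 435.85    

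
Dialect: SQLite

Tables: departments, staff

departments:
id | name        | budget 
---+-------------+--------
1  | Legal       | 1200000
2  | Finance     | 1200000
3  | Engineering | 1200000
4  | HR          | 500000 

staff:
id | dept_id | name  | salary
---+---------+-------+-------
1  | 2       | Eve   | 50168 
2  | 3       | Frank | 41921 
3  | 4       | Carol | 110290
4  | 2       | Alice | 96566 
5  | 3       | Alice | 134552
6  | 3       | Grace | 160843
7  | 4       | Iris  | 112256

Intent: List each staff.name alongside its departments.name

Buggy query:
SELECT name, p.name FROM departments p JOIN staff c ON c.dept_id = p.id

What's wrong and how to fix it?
Bug: 'name' exists in both joined tables, so the database can't tell which one is meant

Fix: Qualify the column with its table alias (c.name)

Corrected query:
SELECT c.name, p.name FROM departments p JOIN staff c ON c.dept_id = p.id

Result:
name  | name       
------+------------
Eve   | Finance    
Frank | Engineering
Carol | HR         
Alice | Finance    
Alice | Engineering
Grace | Engineering
Iris  | HR         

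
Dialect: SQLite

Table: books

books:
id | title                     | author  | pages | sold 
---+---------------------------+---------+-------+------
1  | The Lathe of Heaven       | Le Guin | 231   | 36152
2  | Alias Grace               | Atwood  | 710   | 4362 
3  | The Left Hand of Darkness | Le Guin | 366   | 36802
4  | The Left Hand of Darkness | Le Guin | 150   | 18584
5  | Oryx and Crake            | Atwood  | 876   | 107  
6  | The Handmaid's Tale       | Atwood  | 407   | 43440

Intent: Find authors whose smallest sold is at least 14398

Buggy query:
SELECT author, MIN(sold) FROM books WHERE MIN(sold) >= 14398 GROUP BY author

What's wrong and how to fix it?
Bug: Aggregates like MIN are computed per group after WHERE runs

Fix: Replace WHERE with HAVING after the GROUP BY

Corrected query:
SELECT author, MIN(sold) FROM books GROUP BY author HAVING MIN(sold) >= 14398

Result:
author  | MIN(sold)
--------+----------
Le Guin | 18584    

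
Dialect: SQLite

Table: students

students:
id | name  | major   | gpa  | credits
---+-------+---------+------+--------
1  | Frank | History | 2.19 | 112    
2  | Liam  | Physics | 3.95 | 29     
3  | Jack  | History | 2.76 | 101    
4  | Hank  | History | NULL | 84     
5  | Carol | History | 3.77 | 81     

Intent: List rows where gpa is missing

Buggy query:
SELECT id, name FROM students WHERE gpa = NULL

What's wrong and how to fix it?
Bug: '= NULL' is always unknown in SQL three-valued logic, so no rows match

Fix: Use IS NULL to test for NULL

Corrected query:
SELECT id, name FROM students WHERE gpa IS NULL

Result:
id | name
---+-----
4  | Hank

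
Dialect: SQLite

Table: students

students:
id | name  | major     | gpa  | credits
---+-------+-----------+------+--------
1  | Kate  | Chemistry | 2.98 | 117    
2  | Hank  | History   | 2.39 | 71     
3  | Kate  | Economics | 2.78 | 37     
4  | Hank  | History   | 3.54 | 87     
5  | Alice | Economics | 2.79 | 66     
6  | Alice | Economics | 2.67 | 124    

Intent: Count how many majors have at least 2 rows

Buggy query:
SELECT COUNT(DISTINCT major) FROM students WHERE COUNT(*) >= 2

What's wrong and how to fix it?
Bug: WHERE filters individual rows, not groups, so a group-level COUNT is invalid there

Fix: Group first with HAVING COUNT(*) >= 2, then COUNT the resulting groups

Corrected query:
SELECT COUNT(*) FROM (SELECT major FROM students GROUP BY major HAVING COUNT(*) >= 2)

Result:
COUNT(*)
--------
2       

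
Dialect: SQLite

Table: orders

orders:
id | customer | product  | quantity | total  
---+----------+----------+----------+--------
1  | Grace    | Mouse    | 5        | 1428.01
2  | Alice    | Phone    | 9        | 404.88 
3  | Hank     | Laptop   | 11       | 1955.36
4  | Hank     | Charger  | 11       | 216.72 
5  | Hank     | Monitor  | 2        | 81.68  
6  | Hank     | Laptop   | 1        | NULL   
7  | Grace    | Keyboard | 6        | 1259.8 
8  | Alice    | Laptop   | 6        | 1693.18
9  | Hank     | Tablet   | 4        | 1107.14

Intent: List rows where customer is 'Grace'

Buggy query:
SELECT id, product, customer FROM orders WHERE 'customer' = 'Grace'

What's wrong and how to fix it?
Bug: 'customer' in single quotes is a string literal, not the column; the comparison is literal-vs-literal and never true

Fix: Remove the quotes around the column name (or use double quotes for an identifier)

Corrected query:
SELECT id, product, customer FROM orders WHERE customer = 'Grace'

Result:
id | product  | customer
---+----------+---------
1  | Mouse    | Grace   
7  | Keyboard | Grace   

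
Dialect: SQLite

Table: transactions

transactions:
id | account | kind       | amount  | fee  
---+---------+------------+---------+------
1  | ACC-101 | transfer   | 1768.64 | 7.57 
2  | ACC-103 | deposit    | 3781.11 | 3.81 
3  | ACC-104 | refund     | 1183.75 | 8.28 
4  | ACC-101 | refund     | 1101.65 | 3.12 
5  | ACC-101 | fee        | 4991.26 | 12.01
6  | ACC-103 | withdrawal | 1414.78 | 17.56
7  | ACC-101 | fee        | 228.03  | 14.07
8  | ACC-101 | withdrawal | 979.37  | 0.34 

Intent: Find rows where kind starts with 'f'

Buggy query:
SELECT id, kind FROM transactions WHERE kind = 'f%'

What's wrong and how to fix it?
Bug: '=' compares the literal string including the % character; pattern matching needs LIKE

Fix: Use LIKE for wildcard pattern matching

Corrected query:
SELECT id, kind FROM transactions WHERE kind LIKE 'f%'

Result:
id | kind
---+-----
5  | fee 
7  | fee 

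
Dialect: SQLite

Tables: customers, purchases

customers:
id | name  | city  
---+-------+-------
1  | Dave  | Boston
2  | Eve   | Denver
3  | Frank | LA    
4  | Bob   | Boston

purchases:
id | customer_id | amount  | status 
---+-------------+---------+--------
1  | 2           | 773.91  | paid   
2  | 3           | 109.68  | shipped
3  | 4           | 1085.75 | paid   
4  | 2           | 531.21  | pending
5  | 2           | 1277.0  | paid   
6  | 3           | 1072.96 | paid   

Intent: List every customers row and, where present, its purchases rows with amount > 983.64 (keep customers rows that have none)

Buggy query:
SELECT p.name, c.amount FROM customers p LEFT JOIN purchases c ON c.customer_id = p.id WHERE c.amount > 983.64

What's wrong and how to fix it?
Bug: A WHERE condition on the right-hand table after LEFT JOIN drops unmatched parents

Fix: Move the right-table condition into the ON clause so unmatched parents are kept

Corrected query:
SELECT p.name, c.amount FROM customers p LEFT JOIN purchases c ON c.customer_id = p.id AND c.amount > 983.64

Result:
name  | amount 
------+--------
Dave  | NULL   
Eve   | 1277   
Frank | 1072.96
Bob   | 1085.75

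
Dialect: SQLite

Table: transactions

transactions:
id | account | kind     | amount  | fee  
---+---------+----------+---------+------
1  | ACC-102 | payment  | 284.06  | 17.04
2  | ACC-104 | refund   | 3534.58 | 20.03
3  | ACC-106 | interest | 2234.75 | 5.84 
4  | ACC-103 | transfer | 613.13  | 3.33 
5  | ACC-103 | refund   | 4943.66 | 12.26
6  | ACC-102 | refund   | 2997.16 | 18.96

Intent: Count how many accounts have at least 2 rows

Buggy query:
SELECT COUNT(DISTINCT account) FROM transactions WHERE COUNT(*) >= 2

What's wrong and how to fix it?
Bug: COUNT(*) cannot appear in WHERE; the per-group count doesn't exist yet

Fix: Use a subquery that GROUPs and filters with HAVING, then count its rows

Corrected query:
SELECT COUNT(*) FROM (SELECT account FROM transactions GROUP BY account HAVING COUNT(*) >= 2)

Result:
COUNT(*)
--------
2       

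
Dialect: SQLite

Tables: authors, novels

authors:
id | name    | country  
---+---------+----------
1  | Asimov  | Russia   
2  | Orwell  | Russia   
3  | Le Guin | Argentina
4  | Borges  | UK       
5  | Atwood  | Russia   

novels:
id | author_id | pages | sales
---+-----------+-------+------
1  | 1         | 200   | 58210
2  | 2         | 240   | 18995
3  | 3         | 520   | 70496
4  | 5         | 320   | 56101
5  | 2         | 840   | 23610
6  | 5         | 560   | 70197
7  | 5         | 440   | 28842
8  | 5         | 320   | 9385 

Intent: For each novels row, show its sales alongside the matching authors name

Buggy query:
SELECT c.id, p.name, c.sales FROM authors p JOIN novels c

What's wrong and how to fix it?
Bug: Missing join condition: each novels row is matched to all authors rows instead of just its own

Fix: Add ON c.author_id = p.id to the JOIN

Corrected query:
SELECT c.id, p.name, c.sales FROM authors p JOIN novels c ON c.author_id = p.id

Result:
id | name    | sales
---+---------+------
1  | Asimov  | 58210
2  | Orwell  | 18995
3  | Le Guin | 70496
4  | Atwood  | 56101
5  | Orwell  | 23610
6  | Atwood  | 70197
7  | Atwood  | 28842
8  | Atwood  | 9385 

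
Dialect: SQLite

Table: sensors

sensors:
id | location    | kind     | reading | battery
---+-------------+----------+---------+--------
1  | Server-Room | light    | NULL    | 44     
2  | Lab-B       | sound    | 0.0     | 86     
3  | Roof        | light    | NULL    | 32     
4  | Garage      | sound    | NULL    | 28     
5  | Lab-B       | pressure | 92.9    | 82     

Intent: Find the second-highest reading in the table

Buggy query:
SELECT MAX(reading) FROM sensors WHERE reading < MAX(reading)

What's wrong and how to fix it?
Bug: The inner MAX is an aggregate inside WHERE, which is not allowed

Fix: Compute the overall MAX in a subquery, then take MAX of rows below it

Corrected query:
SELECT MAX(reading) FROM sensors WHERE reading < (SELECT MAX(reading) FROM sensors)

Result:
MAX(reading)
------------
0           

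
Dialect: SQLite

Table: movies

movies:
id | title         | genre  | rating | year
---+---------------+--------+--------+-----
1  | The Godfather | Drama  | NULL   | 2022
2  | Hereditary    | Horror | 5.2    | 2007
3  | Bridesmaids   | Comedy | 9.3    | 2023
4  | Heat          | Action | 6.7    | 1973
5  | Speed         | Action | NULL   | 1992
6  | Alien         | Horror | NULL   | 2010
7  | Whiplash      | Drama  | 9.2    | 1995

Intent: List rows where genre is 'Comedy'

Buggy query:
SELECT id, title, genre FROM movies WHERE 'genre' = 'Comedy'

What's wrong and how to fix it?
Bug: Single quotes denote string literals in SQL; the column name is being compared as a constant string

Fix: Reference the column as genre without single quotes

Corrected query:
SELECT id, title, genre FROM movies WHERE genre = 'Comedy'

Result:
id | title       | genre 
---+-------------+-------
3  | Bridesmaids | Comedy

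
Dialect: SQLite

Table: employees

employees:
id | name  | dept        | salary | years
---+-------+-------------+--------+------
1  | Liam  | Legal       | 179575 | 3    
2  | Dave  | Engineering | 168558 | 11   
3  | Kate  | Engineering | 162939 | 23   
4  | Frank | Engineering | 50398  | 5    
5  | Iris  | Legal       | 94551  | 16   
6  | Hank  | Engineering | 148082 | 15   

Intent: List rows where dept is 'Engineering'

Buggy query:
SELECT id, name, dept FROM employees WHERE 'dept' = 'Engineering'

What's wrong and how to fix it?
Bug: Single quotes denote string literals in SQL; the column name is being compared as a constant string

Fix: Remove the quotes around the column name (or use double quotes for an identifier)

Corrected query:
SELECT id, name, dept FROM employees WHERE dept = 'Engineering'

Result:
id | name  | dept       
---+-------+------------
2  | Dave  | Engineering
3  | Kate  | Engineering
4  | Frank | Engineering
6  | Hank  | Engineering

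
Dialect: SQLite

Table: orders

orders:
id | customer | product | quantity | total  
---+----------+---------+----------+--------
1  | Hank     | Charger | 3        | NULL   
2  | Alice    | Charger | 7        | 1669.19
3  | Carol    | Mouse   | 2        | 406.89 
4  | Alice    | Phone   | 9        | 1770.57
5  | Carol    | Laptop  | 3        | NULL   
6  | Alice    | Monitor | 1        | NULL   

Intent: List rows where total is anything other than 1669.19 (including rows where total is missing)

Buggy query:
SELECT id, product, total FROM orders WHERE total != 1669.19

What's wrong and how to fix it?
Bug: 'total != 1669.19' is unknown when total is NULL, so NULL rows are silently excluded

Fix: Handle NULL separately with IS NULL alongside the inequality

Corrected query:
SELECT id, product, total FROM orders WHERE total != 1669.19 OR total IS NULL

Result:
id | product | total  
---+---------+--------
1  | Charger | NULL   
3  | Mouse   | 406.89 
4  | Phone   | 1770.57
5  | Laptop  | NULL   
6  | Monitor | NULL   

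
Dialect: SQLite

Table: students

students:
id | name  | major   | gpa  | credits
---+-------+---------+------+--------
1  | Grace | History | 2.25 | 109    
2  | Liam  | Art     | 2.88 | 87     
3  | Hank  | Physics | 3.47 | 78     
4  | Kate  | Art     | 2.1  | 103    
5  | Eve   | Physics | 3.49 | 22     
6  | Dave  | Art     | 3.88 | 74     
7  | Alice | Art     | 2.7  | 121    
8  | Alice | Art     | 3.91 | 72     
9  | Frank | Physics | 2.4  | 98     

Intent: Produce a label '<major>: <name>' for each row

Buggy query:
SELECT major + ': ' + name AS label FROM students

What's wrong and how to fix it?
Bug: '+' is numeric addition; on text columns SQLite converts them to 0 instead of concatenating

Fix: Use the || operator for string concatenation

Corrected query:
SELECT major || ': ' || name AS label FROM students

Result:
label         
--------------
History: Grace
Art: Liam     
Physics: Hank 
Art: Kate     
Physics: Eve  
Art: Dave     
Art: Alice    
Art: Alice    
Physics: Frank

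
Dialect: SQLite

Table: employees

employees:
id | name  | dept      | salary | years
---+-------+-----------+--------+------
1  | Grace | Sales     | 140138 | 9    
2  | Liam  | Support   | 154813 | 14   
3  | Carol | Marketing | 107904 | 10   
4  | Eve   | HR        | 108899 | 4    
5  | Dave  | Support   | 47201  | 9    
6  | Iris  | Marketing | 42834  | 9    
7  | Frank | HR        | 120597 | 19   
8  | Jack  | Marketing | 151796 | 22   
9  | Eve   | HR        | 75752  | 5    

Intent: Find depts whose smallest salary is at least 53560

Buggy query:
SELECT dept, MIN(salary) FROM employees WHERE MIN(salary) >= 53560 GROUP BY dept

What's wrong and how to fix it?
Bug: Aggregates like MIN are computed per group after WHERE runs

Fix: Replace WHERE with HAVING after the GROUP BY

Corrected query:
SELECT dept, MIN(salary) FROM employees GROUP BY dept HAVING MIN(salary) >= 53560

Result:
dept  | MIN(salary)
------+------------
HR    | 75752      
Sales | 140138     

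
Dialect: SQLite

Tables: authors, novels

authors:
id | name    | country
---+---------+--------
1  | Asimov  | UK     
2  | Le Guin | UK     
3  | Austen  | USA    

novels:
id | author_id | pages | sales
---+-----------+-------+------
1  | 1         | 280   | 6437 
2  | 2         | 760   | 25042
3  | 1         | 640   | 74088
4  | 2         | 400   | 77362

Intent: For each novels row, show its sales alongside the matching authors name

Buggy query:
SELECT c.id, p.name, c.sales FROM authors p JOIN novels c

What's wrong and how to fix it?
Bug: Missing join condition: each novels row is matched to all authors rows instead of just its own

Fix: Specify the join condition linking the foreign key to the parent id

Corrected query:
SELECT c.id, p.name, c.sales FROM authors p JOIN novels c ON c.author_id = p.id

Result:
id | name    | sales
---+---------+------
1  | Asimov  | 6437 
2  | Le Guin | 25042
3  | Asimov  | 74088
4  | Le Guin | 77362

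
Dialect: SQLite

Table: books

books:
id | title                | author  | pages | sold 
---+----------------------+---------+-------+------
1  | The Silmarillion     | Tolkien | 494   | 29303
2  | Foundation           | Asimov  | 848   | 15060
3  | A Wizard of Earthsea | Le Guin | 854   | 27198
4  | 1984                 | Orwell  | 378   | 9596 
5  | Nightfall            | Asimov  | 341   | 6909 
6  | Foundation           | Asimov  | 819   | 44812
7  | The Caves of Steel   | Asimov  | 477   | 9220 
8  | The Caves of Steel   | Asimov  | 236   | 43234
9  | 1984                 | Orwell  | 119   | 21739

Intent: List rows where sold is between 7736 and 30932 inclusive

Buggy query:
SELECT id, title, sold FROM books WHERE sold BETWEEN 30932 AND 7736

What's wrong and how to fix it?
Bug: The bounds are reversed; BETWEEN a AND b requires a <= b to match anything

Fix: Write BETWEEN 7736 AND 30932

Corrected query:
SELECT id, title, sold FROM books WHERE sold BETWEEN 7736 AND 30932

Result:
id | title                | sold 
---+----------------------+------
1  | The Silmarillion     | 29303
2  | Foundation           | 15060
3  | A Wizard of Earthsea | 27198
4  | 1984                 | 9596 
7  | The Caves of Steel   | 9220 
9  | 1984                 | 21739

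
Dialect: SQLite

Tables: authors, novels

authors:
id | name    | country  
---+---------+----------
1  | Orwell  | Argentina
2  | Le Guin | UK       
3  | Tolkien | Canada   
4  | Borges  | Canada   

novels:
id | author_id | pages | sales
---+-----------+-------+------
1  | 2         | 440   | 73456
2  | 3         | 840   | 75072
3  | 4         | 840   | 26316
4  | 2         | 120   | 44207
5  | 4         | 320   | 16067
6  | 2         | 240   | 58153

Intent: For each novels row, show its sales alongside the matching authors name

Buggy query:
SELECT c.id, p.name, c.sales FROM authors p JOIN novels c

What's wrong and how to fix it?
Bug: JOIN with no ON clause produces a cartesian product; every novels row pairs with every authors row

Fix: Add ON c.author_id = p.id to the JOIN

Corrected query:
SELECT c.id, p.name, c.sales FROM authors p JOIN novels c ON c.author_id = p.id

Result:
id | name    | sales
---+---------+------
1  | Le Guin | 73456
2  | Tolkien | 75072
3  | Borges  | 26316
4  | Le Guin | 44207
5  | Borges  | 16067
6  | Le Guin | 58153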